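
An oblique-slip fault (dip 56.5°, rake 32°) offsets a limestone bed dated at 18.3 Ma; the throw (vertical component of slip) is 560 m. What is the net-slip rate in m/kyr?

0.0693 m/kyr

dip-slip = throw / sin(dip) = 560 / sin(56.5°) = 671.6 m
net slip = dip-slip / sin(rake) = 671.6 / sin(32°) = 1267 m
rate = 1267 m / 18.3 Ma = 0.0000693 m/yr = 0.0693 m/kyr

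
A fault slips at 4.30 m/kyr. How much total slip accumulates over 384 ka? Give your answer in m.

slip = rate × time = 4.30 m/kyr × 384 ka = 1650 m

1650 m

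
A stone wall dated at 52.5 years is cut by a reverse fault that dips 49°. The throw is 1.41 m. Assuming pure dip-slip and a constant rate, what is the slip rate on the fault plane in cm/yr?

dip-slip = throw / sin(dip) = 1.41 m / sin(49°) = 1.868 m
rate = 1.868 m / 52.5 years = 0.0356 m/yr = 3.56 cm/yr

3.56 cm/yr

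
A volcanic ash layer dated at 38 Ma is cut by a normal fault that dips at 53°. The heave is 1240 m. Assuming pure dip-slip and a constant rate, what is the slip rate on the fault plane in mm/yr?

dip-slip = heave / cos(dip) = 1240 m / cos(53°) = 2060 m
rate = 2060 m / 38 Ma = 0.0000542 m/yr = 0.0542 mm/yr

0.0542 mm/yr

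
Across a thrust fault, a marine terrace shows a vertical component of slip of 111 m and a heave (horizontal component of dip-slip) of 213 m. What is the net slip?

240 m

net slip = √(throw² + heave²) = √(111² + 213²) = 240 m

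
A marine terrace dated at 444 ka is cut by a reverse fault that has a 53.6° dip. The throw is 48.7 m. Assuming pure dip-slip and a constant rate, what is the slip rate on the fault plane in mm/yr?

0.136 mm/yr

dip-slip = throw / sin(dip) = 48.7 m / sin(53.6°) = 60.50 m
rate = 60.50 m / 444 ka = 0.000136 m/yr = 0.136 mm/yr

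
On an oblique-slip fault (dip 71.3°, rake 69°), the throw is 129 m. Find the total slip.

dip-slip = throw / sin(dip) = 129 / sin(71.3°) = 136.2 m
net slip = dip-slip / sin(rake) = 136.2 / sin(69°) = 146 m

146 m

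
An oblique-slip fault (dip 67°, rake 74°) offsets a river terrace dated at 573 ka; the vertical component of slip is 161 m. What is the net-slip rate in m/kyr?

dip-slip = throw / sin(dip) = 161 / sin(67°) = 174.9 m
net slip = dip-slip / sin(rake) = 174.9 / sin(74°) = 182 m
rate = 182 m / 573 ka = 0.000318 m/yr = 0.318 m/kyr

0.318 m/kyr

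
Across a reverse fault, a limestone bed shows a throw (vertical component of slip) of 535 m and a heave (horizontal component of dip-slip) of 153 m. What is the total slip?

net slip = √(throw² + heave²) = √(535² + 153²) = 556 m

556 m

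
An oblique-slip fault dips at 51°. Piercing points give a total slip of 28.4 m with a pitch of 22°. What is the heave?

dip-slip = net slip × sin(rake) = 28.4 m × sin(22°) = 10.64 m
heave = dip-slip × cos(dip) = 10.64 × cos(51°) = 6.70 m

6.70 m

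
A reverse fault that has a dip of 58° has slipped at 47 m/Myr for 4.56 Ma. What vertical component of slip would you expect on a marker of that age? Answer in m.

dip-slip = rate × time = 47 m/Myr × 4.56 Ma = 214.3 m
throw = dip-slip × sin(dip) = 214.3 × sin(58°) = 182 m

182 m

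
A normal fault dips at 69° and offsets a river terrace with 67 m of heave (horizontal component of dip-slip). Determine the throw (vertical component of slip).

175 m

throw = heave × tan(dip) = 67 × tan(69°) = 175 m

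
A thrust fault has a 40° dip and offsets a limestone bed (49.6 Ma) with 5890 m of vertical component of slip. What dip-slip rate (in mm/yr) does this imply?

0.185 mm/yr

dip-slip = throw / sin(dip) = 5890 m / sin(40°) = 9163 m
rate = 9163 m / 49.6 Ma = 0.000185 m/yr = 0.185 mm/yr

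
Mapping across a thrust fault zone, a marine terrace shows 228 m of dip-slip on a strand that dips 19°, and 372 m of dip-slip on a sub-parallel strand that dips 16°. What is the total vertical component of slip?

throw_A = 228 × sin(19°) = 74.23 m
throw_B = 372 × sin(16°) = 102.5 m
total = 74.23 + 102.5 = 177 m

177 m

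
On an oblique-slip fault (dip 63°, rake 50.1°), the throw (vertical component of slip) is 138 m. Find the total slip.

202 m

dip-slip = throw / sin(dip) = 138 / sin(63°) = 154.9 m
net slip = dip-slip / sin(rake) = 154.9 / sin(50.1°) = 202 m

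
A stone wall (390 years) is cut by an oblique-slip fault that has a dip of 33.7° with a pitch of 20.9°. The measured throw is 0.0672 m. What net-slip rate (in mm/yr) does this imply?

dip-slip = throw / sin(dip) = 0.0672 / sin(33.7°) = 0.1211 m
net slip = dip-slip / sin(rake) = 0.1211 / sin(20.9°) = 0.3395 m
rate = 0.3395 m / 390 years = 0.000871 m/yr = 0.871 mm/yr

0.871 mm/yr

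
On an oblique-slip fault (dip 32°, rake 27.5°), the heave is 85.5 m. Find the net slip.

dip-slip = heave / cos(dip) = 85.5 / cos(32°) = 100.8 m
net slip = dip-slip / sin(rake) = 100.8 / sin(27.5°) = 218 m

218 m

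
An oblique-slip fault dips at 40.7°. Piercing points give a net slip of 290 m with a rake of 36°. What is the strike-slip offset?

strike-slip = net slip × cos(rake) = 290 m × cos(36°) = 235 m

235 m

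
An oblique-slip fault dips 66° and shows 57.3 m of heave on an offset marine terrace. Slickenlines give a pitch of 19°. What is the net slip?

433 m

dip-slip = heave / cos(dip) = 57.3 / cos(66°) = 140.9 m
net slip = dip-slip / sin(rake) = 140.9 / sin(19°) = 433 m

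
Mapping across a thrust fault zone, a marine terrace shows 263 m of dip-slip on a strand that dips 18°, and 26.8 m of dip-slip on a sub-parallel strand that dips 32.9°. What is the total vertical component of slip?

throw_A = 263 × sin(18°) = 81.27 m
throw_B = 26.8 × sin(32.9°) = 14.56 m
total = 81.27 + 14.56 = 95.8 m

95.8 m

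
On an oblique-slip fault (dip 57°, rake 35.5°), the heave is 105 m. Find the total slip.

332 m

dip-slip = heave / cos(dip) = 105 / cos(57°) = 192.8 m
net slip = dip-slip / sin(rake) = 192.8 / sin(35.5°) = 332 m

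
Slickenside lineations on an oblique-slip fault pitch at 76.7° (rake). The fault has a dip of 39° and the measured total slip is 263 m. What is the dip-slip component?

dip-slip = net slip × sin(rake) = 263 m × sin(76.7°) = 256 m

256 m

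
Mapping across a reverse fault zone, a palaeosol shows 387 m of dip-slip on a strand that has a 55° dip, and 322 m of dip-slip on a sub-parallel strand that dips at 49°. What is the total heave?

heave_A = 387 × cos(55°) = 222 m
heave_B = 322 × cos(49°) = 211.3 m
total = 222 + 211.3 = 433 m

433 m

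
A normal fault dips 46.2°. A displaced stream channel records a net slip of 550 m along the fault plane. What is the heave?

381 m

heave = dip-slip × cos(dip) = 550 m × cos(46.2°) = 381 m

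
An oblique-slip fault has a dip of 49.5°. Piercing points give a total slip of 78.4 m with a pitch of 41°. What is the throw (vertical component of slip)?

dip-slip = net slip × sin(rake) = 78.4 m × sin(41°) = 51.44 m
throw = dip-slip × sin(dip) = 51.44 × sin(49.5°) = 39.1 m

39.1 m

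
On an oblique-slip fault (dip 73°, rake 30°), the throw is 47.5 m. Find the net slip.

dip-slip = throw / sin(dip) = 47.5 / sin(73°) = 49.67 m
net slip = dip-slip / sin(rake) = 49.67 / sin(30°) = 99.3 m

99.3 m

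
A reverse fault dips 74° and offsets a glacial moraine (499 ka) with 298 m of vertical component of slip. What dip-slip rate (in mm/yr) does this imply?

dip-slip = throw / sin(dip) = 298 m / sin(74°) = 310 m
rate = 310 m / 499 ka = 0.000621 m/yr = 0.621 mm/yr

0.621 mm/yr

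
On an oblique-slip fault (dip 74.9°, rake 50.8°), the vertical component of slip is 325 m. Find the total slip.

434 m

dip-slip = throw / sin(dip) = 325 / sin(74.9°) = 336.6 m
net slip = dip-slip / sin(rake) = 336.6 / sin(50.8°) = 434 m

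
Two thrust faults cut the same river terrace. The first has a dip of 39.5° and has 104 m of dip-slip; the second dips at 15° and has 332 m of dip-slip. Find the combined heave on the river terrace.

401 m

heave_A = 104 × cos(39.5°) = 80.25 m
heave_B = 332 × cos(15°) = 320.7 m
total = 80.25 + 320.7 = 401 m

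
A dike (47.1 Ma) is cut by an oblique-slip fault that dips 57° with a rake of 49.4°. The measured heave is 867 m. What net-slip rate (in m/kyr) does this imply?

0.0445 m/kyr

dip-slip = heave / cos(dip) = 867 / cos(57°) = 1592 m
net slip = dip-slip / sin(rake) = 1592 / sin(49.4°) = 2097 m
rate = 2097 m / 47.1 Ma = 0.0000445 m/yr = 0.0445 m/kyr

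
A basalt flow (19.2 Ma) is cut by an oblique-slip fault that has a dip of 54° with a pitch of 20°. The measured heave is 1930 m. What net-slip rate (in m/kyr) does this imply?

0.500 m/kyr

dip-slip = heave / cos(dip) = 1930 / cos(54°) = 3284 m
net slip = dip-slip / sin(rake) = 3284 / sin(20°) = 9600 m
rate = 9600 m / 19.2 Ma = 0.000500 m/yr = 0.500 m/kyr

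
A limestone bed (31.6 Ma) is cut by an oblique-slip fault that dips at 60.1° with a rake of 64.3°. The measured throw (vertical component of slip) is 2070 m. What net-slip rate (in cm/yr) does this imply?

0.00839 cm/yr

dip-slip = throw / sin(dip) = 2070 / sin(60.1°) = 2388 m
net slip = dip-slip / sin(rake) = 2388 / sin(64.3°) = 2650 m
rate = 2650 m / 31.6 Ma = 0.0000839 m/yr = 0.00839 cm/yr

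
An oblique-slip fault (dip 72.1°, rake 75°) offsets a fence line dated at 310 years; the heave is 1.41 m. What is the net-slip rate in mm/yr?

dip-slip = heave / cos(dip) = 1.41 / cos(72.1°) = 4.588 m
net slip = dip-slip / sin(rake) = 4.588 / sin(75°) = 4.749 m
rate = 4.749 m / 310 years = 0.0153 m/yr = 15.3 mm/yr

15.3 mm/yr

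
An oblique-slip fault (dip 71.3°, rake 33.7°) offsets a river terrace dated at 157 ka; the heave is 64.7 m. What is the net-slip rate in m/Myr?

dip-slip = heave / cos(dip) = 64.7 / cos(71.3°) = 201.8 m
net slip = dip-slip / sin(rake) = 201.8 / sin(33.7°) = 363.7 m
rate = 363.7 m / 157 ka = 0.00232 m/yr = 2320 m/Myr

2320 m/Myr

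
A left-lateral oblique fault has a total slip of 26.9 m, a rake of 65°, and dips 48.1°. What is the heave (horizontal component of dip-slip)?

16.3 m

dip-slip = net slip × sin(rake) = 26.9 m × sin(65°) = 24.38 m
heave = dip-slip × cos(dip) = 24.38 × cos(48.1°) = 16.3 m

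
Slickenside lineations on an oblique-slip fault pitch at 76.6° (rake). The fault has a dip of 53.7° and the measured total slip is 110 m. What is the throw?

86.2 m

dip-slip = net slip × sin(rake) = 110 m × sin(76.6°) = 107 m
throw = dip-slip × sin(dip) = 107 × sin(53.7°) = 86.2 m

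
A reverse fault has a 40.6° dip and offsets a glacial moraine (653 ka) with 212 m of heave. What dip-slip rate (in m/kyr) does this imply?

dip-slip = heave / cos(dip) = 212 m / cos(40.6°) = 279.2 m
rate = 279.2 m / 653 ka = 0.000428 m/yr = 0.428 m/kyr

0.428 m/kyr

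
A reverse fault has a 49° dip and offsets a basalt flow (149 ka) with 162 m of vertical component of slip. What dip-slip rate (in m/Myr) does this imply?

1440 m/Myr

dip-slip = throw / sin(dip) = 162 m / sin(49°) = 214.7 m
rate = 214.7 m / 149 ka = 0.00144 m/yr = 1440 m/Myr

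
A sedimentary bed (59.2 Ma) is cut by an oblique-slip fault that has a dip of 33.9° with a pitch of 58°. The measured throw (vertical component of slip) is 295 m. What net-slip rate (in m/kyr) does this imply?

dip-slip = throw / sin(dip) = 295 / sin(33.9°) = 528.9 m
net slip = dip-slip / sin(rake) = 528.9 / sin(58°) = 623.7 m
rate = 623.7 m / 59.2 Ma = 0.0000105 m/yr = 0.0105 m/kyr

0.0105 m/kyr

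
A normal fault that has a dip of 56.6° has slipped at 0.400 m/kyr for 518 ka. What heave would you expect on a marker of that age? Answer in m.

114 m

dip-slip = rate × time = 0.400 m/kyr × 518 ka = 207.2 m
heave = dip-slip × cos(dip) = 207.2 × cos(56.6°) = 114 m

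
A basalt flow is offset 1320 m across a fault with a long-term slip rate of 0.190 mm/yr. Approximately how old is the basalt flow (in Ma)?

6.95 Ma

age = offset / rate = 1320 m / (0.190 mm/yr) = 6.95e+06 yr = 6.95 Ma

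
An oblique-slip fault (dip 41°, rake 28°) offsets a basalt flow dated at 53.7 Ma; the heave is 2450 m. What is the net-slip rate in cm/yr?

dip-slip = heave / cos(dip) = 2450 / cos(41°) = 3246 m
net slip = dip-slip / sin(rake) = 3246 / sin(28°) = 6915 m
rate = 6915 m / 53.7 Ma = 0.000129 m/yr = 0.0129 cm/yr

0.0129 cm/yr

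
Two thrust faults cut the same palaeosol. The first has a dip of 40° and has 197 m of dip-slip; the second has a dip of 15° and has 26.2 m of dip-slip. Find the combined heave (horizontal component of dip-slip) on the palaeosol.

176 m

heave_A = 197 × cos(40°) = 150.9 m
heave_B = 26.2 × cos(15°) = 25.31 m
total = 150.9 + 25.31 = 176 m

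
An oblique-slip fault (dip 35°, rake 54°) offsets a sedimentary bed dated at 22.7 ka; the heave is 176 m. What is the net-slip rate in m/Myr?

dip-slip = heave / cos(dip) = 176 / cos(35°) = 214.9 m
net slip = dip-slip / sin(rake) = 214.9 / sin(54°) = 265.6 m
rate = 265.6 m / 22.7 ka = 0.0117 m/yr = 11700 m/Myr

11700 m/Myr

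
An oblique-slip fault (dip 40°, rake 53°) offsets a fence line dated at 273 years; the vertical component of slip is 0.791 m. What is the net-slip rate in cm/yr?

dip-slip = throw / sin(dip) = 0.791 / sin(40°) = 1.231 m
net slip = dip-slip / sin(rake) = 1.231 / sin(53°) = 1.541 m
rate = 1.541 m / 273 years = 0.00564 m/yr = 0.564 cm/yr

0.564 cm/yr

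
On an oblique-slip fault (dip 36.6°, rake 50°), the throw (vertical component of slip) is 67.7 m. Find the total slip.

148 m

dip-slip = throw / sin(dip) = 67.7 / sin(36.6°) = 113.5 m
net slip = dip-slip / sin(rake) = 113.5 / sin(50°) = 148 m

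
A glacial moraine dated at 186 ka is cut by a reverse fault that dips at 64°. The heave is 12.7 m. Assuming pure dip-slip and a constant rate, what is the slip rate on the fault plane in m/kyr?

dip-slip = heave / cos(dip) = 12.7 m / cos(64°) = 28.97 m
rate = 28.97 m / 186 ka = 0.000156 m/yr = 0.156 m/kyr

0.156 m/kyr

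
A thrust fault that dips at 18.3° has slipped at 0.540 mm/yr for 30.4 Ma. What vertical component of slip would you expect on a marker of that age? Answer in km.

5.15 km

dip-slip = rate × time = 0.540 mm/yr × 30.4 Ma = 16420 m
throw = dip-slip × sin(dip) = 16420 × sin(18.3°) = 5150 m = 5.15 km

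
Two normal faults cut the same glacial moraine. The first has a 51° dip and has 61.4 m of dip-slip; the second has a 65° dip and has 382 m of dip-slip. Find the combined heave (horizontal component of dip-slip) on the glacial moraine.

heave_A = 61.4 × cos(51°) = 38.64 m
heave_B = 382 × cos(65°) = 161.4 m
total = 38.64 + 161.4 = 200 m

200 m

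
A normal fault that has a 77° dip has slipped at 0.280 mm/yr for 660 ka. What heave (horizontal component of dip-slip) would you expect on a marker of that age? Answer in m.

41.6 m

dip-slip = rate × time = 0.280 mm/yr × 660 ka = 184.8 m
heave = dip-slip × cos(dip) = 184.8 × cos(77°) = 41.6 m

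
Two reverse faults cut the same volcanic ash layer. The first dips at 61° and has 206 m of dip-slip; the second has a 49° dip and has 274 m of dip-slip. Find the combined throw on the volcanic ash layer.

throw_A = 206 × sin(61°) = 180.2 m
throw_B = 274 × sin(49°) = 206.8 m
total = 180.2 + 206.8 = 387 m

387 m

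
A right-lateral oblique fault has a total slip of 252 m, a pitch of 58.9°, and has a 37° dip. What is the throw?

dip-slip = net slip × sin(rake) = 252 m × sin(58.9°) = 215.8 m
throw = dip-slip × sin(dip) = 215.8 × sin(37°) = 130 m

130 m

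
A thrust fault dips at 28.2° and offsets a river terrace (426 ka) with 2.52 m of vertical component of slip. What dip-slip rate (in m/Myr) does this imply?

dip-slip = throw / sin(dip) = 2.52 m / sin(28.2°) = 5.333 m
rate = 5.333 m / 426 ka = 0.0000125 m/yr = 12.5 m/Myr

12.5 m/Myr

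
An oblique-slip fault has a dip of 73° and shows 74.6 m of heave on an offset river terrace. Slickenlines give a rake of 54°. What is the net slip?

315 m

dip-slip = heave / cos(dip) = 74.6 / cos(73°) = 255.2 m
net slip = dip-slip / sin(rake) = 255.2 / sin(54°) = 315 m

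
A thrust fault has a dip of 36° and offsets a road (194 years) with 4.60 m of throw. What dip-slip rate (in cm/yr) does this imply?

dip-slip = throw / sin(dip) = 4.60 m / sin(36°) = 7.826 m
rate = 7.826 m / 194 years = 0.0403 m/yr = 4.03 cm/yr

4.03 cm/yr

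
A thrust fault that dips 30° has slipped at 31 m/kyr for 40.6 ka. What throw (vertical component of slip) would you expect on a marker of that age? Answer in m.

dip-slip = rate × time = 31 m/kyr × 40.6 ka = 1259 m
throw = dip-slip × sin(dip) = 1259 × sin(30°) = 629 m

629 m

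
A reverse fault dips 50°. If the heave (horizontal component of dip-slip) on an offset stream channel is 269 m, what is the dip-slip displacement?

418 m

dip-slip = heave / cos(dip) = 269 / cos(50°) = 418 m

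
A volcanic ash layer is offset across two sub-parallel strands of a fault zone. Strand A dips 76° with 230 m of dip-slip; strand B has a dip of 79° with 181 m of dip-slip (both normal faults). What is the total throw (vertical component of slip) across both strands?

401 m

throw_A = 230 × sin(76°) = 223.2 m
throw_B = 181 × sin(79°) = 177.7 m
total = 223.2 + 177.7 = 401 m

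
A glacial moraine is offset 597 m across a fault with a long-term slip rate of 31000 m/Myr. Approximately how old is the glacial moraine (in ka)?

19.3 ka

age = offset / rate = 597 m / (31000 m/Myr) = 19300 yr = 19.3 ka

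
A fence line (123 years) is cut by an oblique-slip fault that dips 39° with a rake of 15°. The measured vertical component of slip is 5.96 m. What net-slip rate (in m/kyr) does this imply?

297 m/kyr

dip-slip = throw / sin(dip) = 5.96 / sin(39°) = 9.471 m
net slip = dip-slip / sin(rake) = 9.471 / sin(15°) = 36.59 m
rate = 36.59 m / 123 years = 0.297 m/yr = 297 m/kyr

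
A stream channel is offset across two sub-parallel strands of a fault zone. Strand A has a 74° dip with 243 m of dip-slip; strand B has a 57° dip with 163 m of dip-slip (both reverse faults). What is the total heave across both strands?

156 m

heave_A = 243 × cos(74°) = 66.98 m
heave_B = 163 × cos(57°) = 88.78 m
total = 66.98 + 88.78 = 156 m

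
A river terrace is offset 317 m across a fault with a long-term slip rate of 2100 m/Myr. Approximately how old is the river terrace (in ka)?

age = offset / rate = 317 m / (2100 m/Myr) = 151000 yr = 151 ka

151 ka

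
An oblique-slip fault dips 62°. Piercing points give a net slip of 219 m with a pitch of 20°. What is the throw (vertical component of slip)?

dip-slip = net slip × sin(rake) = 219 m × sin(20°) = 74.90 m
throw = dip-slip × sin(dip) = 74.90 × sin(62°) = 66.1 m

66.1 m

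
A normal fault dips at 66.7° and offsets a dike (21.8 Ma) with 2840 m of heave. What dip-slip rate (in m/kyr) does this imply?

dip-slip = heave / cos(dip) = 2840 m / cos(66.7°) = 7180 m
rate = 7180 m / 21.8 Ma = 0.000329 m/yr = 0.329 m/kyr

0.329 m/kyr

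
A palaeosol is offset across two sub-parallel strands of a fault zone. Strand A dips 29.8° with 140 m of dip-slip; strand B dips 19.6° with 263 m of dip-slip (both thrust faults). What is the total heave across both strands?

heave_A = 140 × cos(29.8°) = 121.5 m
heave_B = 263 × cos(19.6°) = 247.8 m
total = 121.5 + 247.8 = 369 m

369 m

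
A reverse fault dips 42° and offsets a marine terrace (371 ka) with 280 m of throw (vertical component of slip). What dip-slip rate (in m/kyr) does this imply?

dip-slip = throw / sin(dip) = 280 m / sin(42°) = 418.5 m
rate = 418.5 m / 371 ka = 0.00113 m/yr = 1.13 m/kyr

1.13 m/kyr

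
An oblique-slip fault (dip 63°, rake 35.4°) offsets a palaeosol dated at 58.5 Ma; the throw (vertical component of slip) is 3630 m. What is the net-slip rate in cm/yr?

dip-slip = throw / sin(dip) = 3630 / sin(63°) = 4074 m
net slip = dip-slip / sin(rake) = 4074 / sin(35.4°) = 7033 m
rate = 7033 m / 58.5 Ma = 0.000120 m/yr = 0.0120 cm/yr

0.0120 cm/yr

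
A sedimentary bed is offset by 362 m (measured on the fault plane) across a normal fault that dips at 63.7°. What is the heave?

160 m

heave = dip-slip × cos(dip) = 362 m × cos(63.7°) = 160 m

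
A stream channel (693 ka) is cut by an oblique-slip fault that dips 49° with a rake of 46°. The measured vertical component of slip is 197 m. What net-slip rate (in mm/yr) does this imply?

0.524 mm/yr

dip-slip = throw / sin(dip) = 197 / sin(49°) = 261 m
net slip = dip-slip / sin(rake) = 261 / sin(46°) = 362.9 m
rate = 362.9 m / 693 ka = 0.000524 m/yr = 0.524 mm/yr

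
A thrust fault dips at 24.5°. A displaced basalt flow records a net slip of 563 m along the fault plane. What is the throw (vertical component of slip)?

throw = dip-slip × sin(dip) = 563 m × sin(24.5°) = 233 m

233 m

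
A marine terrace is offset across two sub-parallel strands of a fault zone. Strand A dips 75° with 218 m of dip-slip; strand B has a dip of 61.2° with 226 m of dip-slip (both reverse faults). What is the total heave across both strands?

165 m

heave_A = 218 × cos(75°) = 56.42 m
heave_B = 226 × cos(61.2°) = 108.9 m
total = 56.42 + 108.9 = 165 m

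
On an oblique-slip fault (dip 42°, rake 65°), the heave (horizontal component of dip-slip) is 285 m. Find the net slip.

dip-slip = heave / cos(dip) = 285 / cos(42°) = 383.5 m
net slip = dip-slip / sin(rake) = 383.5 / sin(65°) = 423 m

423 m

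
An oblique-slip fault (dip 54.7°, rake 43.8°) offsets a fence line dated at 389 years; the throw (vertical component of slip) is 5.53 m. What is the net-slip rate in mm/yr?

25.2 mm/yr

dip-slip = throw / sin(dip) = 5.53 / sin(54.7°) = 6.776 m
net slip = dip-slip / sin(rake) = 6.776 / sin(43.8°) = 9.790 m
rate = 9.790 m / 389 years = 0.0252 m/yr = 25.2 mm/yr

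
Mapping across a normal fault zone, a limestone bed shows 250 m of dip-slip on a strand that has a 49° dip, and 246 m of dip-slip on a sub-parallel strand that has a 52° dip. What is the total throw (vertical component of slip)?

383 m

throw_A = 250 × sin(49°) = 188.7 m
throw_B = 246 × sin(52°) = 193.9 m
total = 188.7 + 193.9 = 383 m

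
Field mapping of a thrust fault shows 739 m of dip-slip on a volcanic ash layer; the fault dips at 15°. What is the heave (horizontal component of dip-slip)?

714 m

heave = dip-slip × cos(dip) = 739 m × cos(15°) = 714 m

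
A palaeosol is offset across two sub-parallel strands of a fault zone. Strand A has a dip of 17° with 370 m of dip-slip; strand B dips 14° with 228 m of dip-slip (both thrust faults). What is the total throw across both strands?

throw_A = 370 × sin(17°) = 108.2 m
throw_B = 228 × sin(14°) = 55.16 m
total = 108.2 + 55.16 = 163 m

163 m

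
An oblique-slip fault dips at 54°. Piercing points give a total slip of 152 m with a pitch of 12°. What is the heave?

18.6 m

dip-slip = net slip × sin(rake) = 152 m × sin(12°) = 31.60 m
heave = dip-slip × cos(dip) = 31.60 × cos(54°) = 18.6 m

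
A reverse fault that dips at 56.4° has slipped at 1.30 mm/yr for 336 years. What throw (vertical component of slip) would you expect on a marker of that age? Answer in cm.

dip-slip = rate × time = 1.30 mm/yr × 336 years = 0.4368 m
throw = dip-slip × sin(dip) = 0.4368 × sin(56.4°) = 0.364 m = 36.4 cm

36.4 cm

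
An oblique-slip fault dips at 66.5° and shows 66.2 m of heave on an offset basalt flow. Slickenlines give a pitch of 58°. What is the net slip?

196 m

dip-slip = heave / cos(dip) = 66.2 / cos(66.5°) = 166 m
net slip = dip-slip / sin(rake) = 166 / sin(58°) = 196 m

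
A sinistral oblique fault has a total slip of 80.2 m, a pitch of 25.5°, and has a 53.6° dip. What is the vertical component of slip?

27.8 m

dip-slip = net slip × sin(rake) = 80.2 m × sin(25.5°) = 34.53 m
throw = dip-slip × sin(dip) = 34.53 × sin(53.6°) = 27.8 m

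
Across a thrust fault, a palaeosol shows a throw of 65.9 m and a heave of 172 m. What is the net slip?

184 m

net slip = √(throw² + heave²) = √(65.9² + 172²) = 184 m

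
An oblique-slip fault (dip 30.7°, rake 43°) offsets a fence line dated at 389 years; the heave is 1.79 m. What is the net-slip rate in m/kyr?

dip-slip = heave / cos(dip) = 1.79 / cos(30.7°) = 2.082 m
net slip = dip-slip / sin(rake) = 2.082 / sin(43°) = 3.052 m
rate = 3.052 m / 389 years = 0.00785 m/yr = 7.85 m/kyr

7.85 m/kyr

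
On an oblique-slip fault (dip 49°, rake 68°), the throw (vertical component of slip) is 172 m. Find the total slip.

dip-slip = throw / sin(dip) = 172 / sin(49°) = 227.9 m
net slip = dip-slip / sin(rake) = 227.9 / sin(68°) = 246 m

246 m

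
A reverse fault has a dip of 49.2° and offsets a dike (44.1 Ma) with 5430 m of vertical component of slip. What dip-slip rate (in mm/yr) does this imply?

0.163 mm/yr

dip-slip = throw / sin(dip) = 5430 m / sin(49.2°) = 7173 m
rate = 7173 m / 44.1 Ma = 0.000163 m/yr = 0.163 mm/yr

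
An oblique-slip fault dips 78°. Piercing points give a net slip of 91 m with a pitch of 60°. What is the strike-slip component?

strike-slip = net slip × cos(rake) = 91 m × cos(60°) = 45.5 m

45.5 m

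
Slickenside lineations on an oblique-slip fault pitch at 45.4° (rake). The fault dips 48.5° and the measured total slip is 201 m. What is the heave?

dip-slip = net slip × sin(rake) = 201 m × sin(45.4°) = 143.1 m
heave = dip-slip × cos(dip) = 143.1 × cos(48.5°) = 94.8 m

94.8 m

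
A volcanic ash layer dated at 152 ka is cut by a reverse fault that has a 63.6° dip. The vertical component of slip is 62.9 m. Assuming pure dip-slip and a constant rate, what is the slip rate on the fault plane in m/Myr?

dip-slip = throw / sin(dip) = 62.9 m / sin(63.6°) = 70.22 m
rate = 70.22 m / 152 ka = 0.000462 m/yr = 462 m/Myr

462 m/Myr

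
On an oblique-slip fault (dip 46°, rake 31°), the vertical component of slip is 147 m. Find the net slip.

dip-slip = throw / sin(dip) = 147 / sin(46°) = 204.4 m
net slip = dip-slip / sin(rake) = 204.4 / sin(31°) = 397 m

397 m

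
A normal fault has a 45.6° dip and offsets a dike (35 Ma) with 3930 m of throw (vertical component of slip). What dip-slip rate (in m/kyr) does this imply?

0.157 m/kyr

dip-slip = throw / sin(dip) = 3930 m / sin(45.6°) = 5501 m
rate = 5501 m / 35 Ma = 0.000157 m/yr = 0.157 m/kyr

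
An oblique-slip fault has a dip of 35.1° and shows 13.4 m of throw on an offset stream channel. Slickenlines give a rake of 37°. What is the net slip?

dip-slip = throw / sin(dip) = 13.4 / sin(35.1°) = 23.30 m
net slip = dip-slip / sin(rake) = 23.30 / sin(37°) = 38.7 m

38.7 m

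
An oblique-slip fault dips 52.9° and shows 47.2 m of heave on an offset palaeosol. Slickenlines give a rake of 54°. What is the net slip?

96.7 m

dip-slip = heave / cos(dip) = 47.2 / cos(52.9°) = 78.25 m
net slip = dip-slip / sin(rake) = 78.25 / sin(54°) = 96.7 m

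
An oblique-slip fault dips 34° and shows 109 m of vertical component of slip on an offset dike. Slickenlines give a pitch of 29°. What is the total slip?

402 m

dip-slip = throw / sin(dip) = 109 / sin(34°) = 194.9 m
net slip = dip-slip / sin(rake) = 194.9 / sin(29°) = 402 m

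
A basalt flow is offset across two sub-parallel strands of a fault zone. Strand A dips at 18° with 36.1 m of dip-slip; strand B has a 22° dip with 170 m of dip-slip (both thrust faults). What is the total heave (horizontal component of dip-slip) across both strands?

192 m

heave_A = 36.1 × cos(18°) = 34.33 m
heave_B = 170 × cos(22°) = 157.6 m
total = 34.33 + 157.6 = 192 m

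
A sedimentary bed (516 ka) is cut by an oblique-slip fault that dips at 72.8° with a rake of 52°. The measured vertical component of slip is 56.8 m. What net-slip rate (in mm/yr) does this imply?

0.146 mm/yr

dip-slip = throw / sin(dip) = 56.8 / sin(72.8°) = 59.46 m
net slip = dip-slip / sin(rake) = 59.46 / sin(52°) = 75.45 m
rate = 75.45 m / 516 ka = 0.000146 m/yr = 0.146 mm/yr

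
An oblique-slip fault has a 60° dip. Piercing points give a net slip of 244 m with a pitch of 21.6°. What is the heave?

dip-slip = net slip × sin(rake) = 244 m × sin(21.6°) = 89.82 m
heave = dip-slip × cos(dip) = 89.82 × cos(60°) = 44.9 m

44.9 m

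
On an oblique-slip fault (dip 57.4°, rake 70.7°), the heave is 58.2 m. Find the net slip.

114 m

dip-slip = heave / cos(dip) = 58.2 / cos(57.4°) = 108 m
net slip = dip-slip / sin(rake) = 108 / sin(70.7°) = 114 m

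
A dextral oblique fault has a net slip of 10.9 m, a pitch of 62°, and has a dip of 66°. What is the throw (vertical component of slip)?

dip-slip = net slip × sin(rake) = 10.9 m × sin(62°) = 9.624 m
throw = dip-slip × sin(dip) = 9.624 × sin(66°) = 8.79 m

8.79 m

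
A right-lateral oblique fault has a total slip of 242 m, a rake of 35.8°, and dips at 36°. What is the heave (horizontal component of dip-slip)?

115 m

dip-slip = net slip × sin(rake) = 242 m × sin(35.8°) = 141.6 m
heave = dip-slip × cos(dip) = 141.6 × cos(36°) = 115 m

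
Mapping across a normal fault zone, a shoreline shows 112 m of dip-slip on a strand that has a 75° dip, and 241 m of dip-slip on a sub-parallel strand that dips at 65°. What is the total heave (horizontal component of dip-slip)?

131 m

heave_A = 112 × cos(75°) = 28.99 m
heave_B = 241 × cos(65°) = 101.9 m
total = 28.99 + 101.9 = 131 m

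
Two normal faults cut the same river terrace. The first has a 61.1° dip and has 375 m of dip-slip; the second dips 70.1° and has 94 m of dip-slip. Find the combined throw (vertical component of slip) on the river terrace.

417 m

throw_A = 375 × sin(61.1°) = 328.3 m
throw_B = 94 × sin(70.1°) = 88.39 m
total = 328.3 + 88.39 = 417 m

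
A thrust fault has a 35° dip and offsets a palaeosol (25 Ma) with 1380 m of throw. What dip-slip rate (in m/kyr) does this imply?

0.0962 m/kyr

dip-slip = throw / sin(dip) = 1380 m / sin(35°) = 2406 m
rate = 2406 m / 25 Ma = 0.0000962 m/yr = 0.0962 m/kyr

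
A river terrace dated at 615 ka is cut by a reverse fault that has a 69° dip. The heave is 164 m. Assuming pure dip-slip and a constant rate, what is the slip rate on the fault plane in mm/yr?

dip-slip = heave / cos(dip) = 164 m / cos(69°) = 457.6 m
rate = 457.6 m / 615 ka = 0.000744 m/yr = 0.744 mm/yr

0.744 mm/yr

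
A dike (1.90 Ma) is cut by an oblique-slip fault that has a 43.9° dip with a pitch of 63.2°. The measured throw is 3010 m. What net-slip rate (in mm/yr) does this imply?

2.56 mm/yr

dip-slip = throw / sin(dip) = 3010 / sin(43.9°) = 4341 m
net slip = dip-slip / sin(rake) = 4341 / sin(63.2°) = 4863 m
rate = 4863 m / 1.90 Ma = 0.00256 m/yr = 2.56 mm/yr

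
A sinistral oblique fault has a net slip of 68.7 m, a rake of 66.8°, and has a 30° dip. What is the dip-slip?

63.1 m

dip-slip = net slip × sin(rake) = 68.7 m × sin(66.8°) = 63.1 m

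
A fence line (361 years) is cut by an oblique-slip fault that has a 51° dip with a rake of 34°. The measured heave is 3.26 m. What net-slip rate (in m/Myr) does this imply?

25700 m/Myr

dip-slip = heave / cos(dip) = 3.26 / cos(51°) = 5.180 m
net slip = dip-slip / sin(rake) = 5.180 / sin(34°) = 9.264 m
rate = 9.264 m / 361 years = 0.0257 m/yr = 25700 m/Myr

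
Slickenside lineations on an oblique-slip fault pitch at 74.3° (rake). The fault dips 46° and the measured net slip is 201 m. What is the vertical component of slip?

dip-slip = net slip × sin(rake) = 201 m × sin(74.3°) = 193.5 m
throw = dip-slip × sin(dip) = 193.5 × sin(46°) = 139 m

139 m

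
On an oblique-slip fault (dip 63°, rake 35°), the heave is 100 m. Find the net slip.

384 m

dip-slip = heave / cos(dip) = 100 / cos(63°) = 220.3 m
net slip = dip-slip / sin(rake) = 220.3 / sin(35°) = 384 m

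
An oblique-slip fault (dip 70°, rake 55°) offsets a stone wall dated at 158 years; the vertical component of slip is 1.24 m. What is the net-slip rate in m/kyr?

10.2 m/kyr

dip-slip = throw / sin(dip) = 1.24 / sin(70°) = 1.320 m
net slip = dip-slip / sin(rake) = 1.320 / sin(55°) = 1.611 m
rate = 1.611 m / 158 years = 0.0102 m/yr = 10.2 m/kyr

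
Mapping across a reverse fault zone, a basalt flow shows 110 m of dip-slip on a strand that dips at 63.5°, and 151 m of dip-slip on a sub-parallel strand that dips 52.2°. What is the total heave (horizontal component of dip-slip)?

142 m

heave_A = 110 × cos(63.5°) = 49.08 m
heave_B = 151 × cos(52.2°) = 92.55 m
total = 49.08 + 92.55 = 142 m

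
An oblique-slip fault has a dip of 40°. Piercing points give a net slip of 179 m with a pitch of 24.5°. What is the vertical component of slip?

47.7 m

dip-slip = net slip × sin(rake) = 179 m × sin(24.5°) = 74.23 m
throw = dip-slip × sin(dip) = 74.23 × sin(40°) = 47.7 m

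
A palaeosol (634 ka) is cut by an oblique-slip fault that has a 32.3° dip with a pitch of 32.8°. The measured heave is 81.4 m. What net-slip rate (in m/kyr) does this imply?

0.280 m/kyr

dip-slip = heave / cos(dip) = 81.4 / cos(32.3°) = 96.30 m
net slip = dip-slip / sin(rake) = 96.30 / sin(32.8°) = 177.8 m
rate = 177.8 m / 634 ka = 0.000280 m/yr = 0.280 m/kyr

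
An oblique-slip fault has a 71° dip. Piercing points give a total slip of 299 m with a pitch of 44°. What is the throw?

196 m

dip-slip = net slip × sin(rake) = 299 m × sin(44°) = 207.7 m
throw = dip-slip × sin(dip) = 207.7 × sin(71°) = 196 m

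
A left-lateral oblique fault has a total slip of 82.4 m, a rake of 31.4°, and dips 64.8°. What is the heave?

18.3 m

dip-slip = net slip × sin(rake) = 82.4 m × sin(31.4°) = 42.93 m
heave = dip-slip × cos(dip) = 42.93 × cos(64.8°) = 18.3 m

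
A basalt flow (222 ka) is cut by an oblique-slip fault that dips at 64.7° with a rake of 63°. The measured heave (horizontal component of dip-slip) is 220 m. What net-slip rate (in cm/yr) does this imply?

dip-slip = heave / cos(dip) = 220 / cos(64.7°) = 514.8 m
net slip = dip-slip / sin(rake) = 514.8 / sin(63°) = 577.8 m
rate = 577.8 m / 222 ka = 0.00260 m/yr = 0.260 cm/yr

0.260 cm/yr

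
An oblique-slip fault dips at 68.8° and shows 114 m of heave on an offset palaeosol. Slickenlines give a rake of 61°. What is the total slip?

360 m

dip-slip = heave / cos(dip) = 114 / cos(68.8°) = 315.2 m
net slip = dip-slip / sin(rake) = 315.2 / sin(61°) = 360 m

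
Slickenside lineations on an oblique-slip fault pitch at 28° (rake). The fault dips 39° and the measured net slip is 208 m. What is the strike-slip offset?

184 m

strike-slip = net slip × cos(rake) = 208 m × cos(28°) = 184 m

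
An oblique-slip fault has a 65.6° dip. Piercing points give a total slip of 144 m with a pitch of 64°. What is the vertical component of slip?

dip-slip = net slip × sin(rake) = 144 m × sin(64°) = 129.4 m
throw = dip-slip × sin(dip) = 129.4 × sin(65.6°) = 118 m

118 m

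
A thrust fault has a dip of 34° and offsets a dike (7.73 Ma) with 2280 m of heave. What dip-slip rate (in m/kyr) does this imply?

0.356 m/kyr

dip-slip = heave / cos(dip) = 2280 m / cos(34°) = 2750 m
rate = 2750 m / 7.73 Ma = 0.000356 m/yr = 0.356 m/kyr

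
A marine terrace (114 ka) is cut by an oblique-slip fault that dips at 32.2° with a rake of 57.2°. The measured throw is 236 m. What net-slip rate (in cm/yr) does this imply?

0.462 cm/yr

dip-slip = throw / sin(dip) = 236 / sin(32.2°) = 442.9 m
net slip = dip-slip / sin(rake) = 442.9 / sin(57.2°) = 526.9 m
rate = 526.9 m / 114 ka = 0.00462 m/yr = 0.462 cm/yr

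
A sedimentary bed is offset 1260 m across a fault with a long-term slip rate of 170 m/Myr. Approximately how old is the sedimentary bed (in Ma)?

7.41 Ma

age = offset / rate = 1260 m / (170 m/Myr) = 7.41e+06 yr = 7.41 Ma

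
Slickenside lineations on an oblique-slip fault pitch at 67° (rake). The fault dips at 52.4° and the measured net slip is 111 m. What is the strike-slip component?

strike-slip = net slip × cos(rake) = 111 m × cos(67°) = 43.4 m

43.4 m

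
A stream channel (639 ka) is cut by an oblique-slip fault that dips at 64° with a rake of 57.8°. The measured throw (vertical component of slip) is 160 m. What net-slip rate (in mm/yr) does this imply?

dip-slip = throw / sin(dip) = 160 / sin(64°) = 178 m
net slip = dip-slip / sin(rake) = 178 / sin(57.8°) = 210.4 m
rate = 210.4 m / 639 ka = 0.000329 m/yr = 0.329 mm/yr

0.329 mm/yr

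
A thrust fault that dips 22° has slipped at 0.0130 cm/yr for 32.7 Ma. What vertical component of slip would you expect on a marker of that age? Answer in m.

1590 m

dip-slip = rate × time = 0.0130 cm/yr × 32.7 Ma = 4251 m
throw = dip-slip × sin(dip) = 4251 × sin(22°) = 1590 m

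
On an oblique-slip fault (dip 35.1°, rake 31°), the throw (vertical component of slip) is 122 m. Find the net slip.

412 m

dip-slip = throw / sin(dip) = 122 / sin(35.1°) = 212.2 m
net slip = dip-slip / sin(rake) = 212.2 / sin(31°) = 412 m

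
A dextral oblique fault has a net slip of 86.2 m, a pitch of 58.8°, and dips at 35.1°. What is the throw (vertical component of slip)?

42.4 m

dip-slip = net slip × sin(rake) = 86.2 m × sin(58.8°) = 73.73 m
throw = dip-slip × sin(dip) = 73.73 × sin(35.1°) = 42.4 m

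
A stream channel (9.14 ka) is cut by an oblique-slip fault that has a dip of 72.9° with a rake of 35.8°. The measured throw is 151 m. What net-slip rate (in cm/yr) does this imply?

dip-slip = throw / sin(dip) = 151 / sin(72.9°) = 158 m
net slip = dip-slip / sin(rake) = 158 / sin(35.8°) = 270.1 m
rate = 270.1 m / 9.14 ka = 0.0295 m/yr = 2.95 cm/yr

2.95 cm/yr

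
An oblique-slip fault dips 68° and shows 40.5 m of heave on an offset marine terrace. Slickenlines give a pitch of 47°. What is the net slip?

dip-slip = heave / cos(dip) = 40.5 / cos(68°) = 108.1 m
net slip = dip-slip / sin(rake) = 108.1 / sin(47°) = 148 m

148 m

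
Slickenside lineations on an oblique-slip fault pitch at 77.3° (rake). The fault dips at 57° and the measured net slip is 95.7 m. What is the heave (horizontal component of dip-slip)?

50.8 m

dip-slip = net slip × sin(rake) = 95.7 m × sin(77.3°) = 93.36 m
heave = dip-slip × cos(dip) = 93.36 × cos(57°) = 50.8 m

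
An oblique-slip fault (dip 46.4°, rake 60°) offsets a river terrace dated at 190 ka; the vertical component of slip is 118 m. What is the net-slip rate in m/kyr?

dip-slip = throw / sin(dip) = 118 / sin(46.4°) = 162.9 m
net slip = dip-slip / sin(rake) = 162.9 / sin(60°) = 188.2 m
rate = 188.2 m / 190 ka = 0.000990 m/yr = 0.990 m/kyr

0.990 m/kyr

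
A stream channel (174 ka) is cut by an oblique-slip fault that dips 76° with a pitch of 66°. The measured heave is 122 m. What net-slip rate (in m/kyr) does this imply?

3.17 m/kyr

dip-slip = heave / cos(dip) = 122 / cos(76°) = 504.3 m
net slip = dip-slip / sin(rake) = 504.3 / sin(66°) = 552 m
rate = 552 m / 174 ka = 0.00317 m/yr = 3.17 m/kyr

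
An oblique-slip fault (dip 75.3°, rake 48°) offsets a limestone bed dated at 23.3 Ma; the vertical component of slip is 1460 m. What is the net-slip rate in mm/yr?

0.0872 mm/yr

dip-slip = throw / sin(dip) = 1460 / sin(75.3°) = 1509 m
net slip = dip-slip / sin(rake) = 1509 / sin(48°) = 2031 m
rate = 2031 m / 23.3 Ma = 0.0000872 m/yr = 0.0872 mm/yr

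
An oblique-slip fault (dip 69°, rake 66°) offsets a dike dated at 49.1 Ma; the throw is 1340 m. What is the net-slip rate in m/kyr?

0.0320 m/kyr

dip-slip = throw / sin(dip) = 1340 / sin(69°) = 1435 m
net slip = dip-slip / sin(rake) = 1435 / sin(66°) = 1571 m
rate = 1571 m / 49.1 Ma = 0.0000320 m/yr = 0.0320 m/kyr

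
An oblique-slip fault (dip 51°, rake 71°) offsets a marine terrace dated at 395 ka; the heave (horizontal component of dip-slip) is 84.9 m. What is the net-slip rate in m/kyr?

dip-slip = heave / cos(dip) = 84.9 / cos(51°) = 134.9 m
net slip = dip-slip / sin(rake) = 134.9 / sin(71°) = 142.7 m
rate = 142.7 m / 395 ka = 0.000361 m/yr = 0.361 m/kyr

0.361 m/kyr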